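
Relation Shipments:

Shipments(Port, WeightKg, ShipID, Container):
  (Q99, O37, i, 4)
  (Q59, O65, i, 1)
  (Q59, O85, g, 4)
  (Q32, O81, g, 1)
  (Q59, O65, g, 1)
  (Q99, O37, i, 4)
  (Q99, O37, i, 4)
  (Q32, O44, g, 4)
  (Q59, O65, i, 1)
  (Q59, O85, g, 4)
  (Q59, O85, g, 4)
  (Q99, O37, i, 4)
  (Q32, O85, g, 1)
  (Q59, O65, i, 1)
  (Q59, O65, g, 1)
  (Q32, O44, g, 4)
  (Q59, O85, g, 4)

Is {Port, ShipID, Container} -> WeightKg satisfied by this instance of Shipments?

(Port=Q99, ShipID=i, Container=4): 4 rows → WeightKg = O37, O37, O37, O37 ✓
(Port=Q59, ShipID=i, Container=1): 3 rows → WeightKg = O65, O65, O65 ✓
(Port=Q59, ShipID=g, Container=4): 4 rows → WeightKg = O85, O85, O85, O85 ✓
(Port=Q32, ShipID=g, Container=1): 2 rows → WeightKg takes values {O81, O85} — violation
(Port=Q59, ShipID=g, Container=1): 2 rows → WeightKg = O65, O65 ✓
(Port=Q32, ShipID=g, Container=4): 2 rows → WeightKg = O44, O44 ✓
Two rows agree on {Port, ShipID, Container} but differ on WeightKg, so {Port, ShipID, Container} -> WeightKg does not hold.

No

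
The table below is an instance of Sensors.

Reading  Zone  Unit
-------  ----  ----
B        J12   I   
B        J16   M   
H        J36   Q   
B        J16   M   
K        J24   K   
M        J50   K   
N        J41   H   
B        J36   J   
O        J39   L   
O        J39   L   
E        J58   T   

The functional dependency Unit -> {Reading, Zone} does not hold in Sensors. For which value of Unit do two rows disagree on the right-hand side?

K

Unit=I: 1 row → {Reading,Zone} = (B, J12) ✓
Unit=M: 2 rows → {Reading,Zone} = (B, J16), (B, J16) ✓
Unit=Q: 1 row → {Reading,Zone} = (H, J36) ✓
Unit=K: 2 rows → {Reading,Zone} takes values {(K, J24), (M, J50)} — violation
Unit=H: 1 row → {Reading,Zone} = (N, J41) ✓
Unit=J: 1 row → {Reading,Zone} = (B, J36) ✓
Unit=L: 2 rows → {Reading,Zone} = (O, J39), (O, J39) ✓
Unit=T: 1 row → {Reading,Zone} = (E, J58) ✓
The only Unit value with inconsistent RHS is Unit=K.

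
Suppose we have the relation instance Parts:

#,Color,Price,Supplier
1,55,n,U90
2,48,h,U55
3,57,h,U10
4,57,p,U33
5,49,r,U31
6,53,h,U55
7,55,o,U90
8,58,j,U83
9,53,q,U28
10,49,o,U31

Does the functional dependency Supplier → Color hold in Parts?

Supplier=U90: rows 1, 7 → Color = 55, 55 ✓
Supplier=U55: rows 2, 6 → Color takes values {48, 53} — violation
Supplier=U10: row 3 → Color = 57 ✓
Supplier=U33: row 4 → Color = 57 ✓
Supplier=U31: rows 5, 10 → Color = 49, 49 ✓
Supplier=U83: row 8 → Color = 58 ✓
Supplier=U28: row 9 → Color = 53 ✓
Two rows agree on Supplier but differ on Color, so Supplier → Color does not hold.

No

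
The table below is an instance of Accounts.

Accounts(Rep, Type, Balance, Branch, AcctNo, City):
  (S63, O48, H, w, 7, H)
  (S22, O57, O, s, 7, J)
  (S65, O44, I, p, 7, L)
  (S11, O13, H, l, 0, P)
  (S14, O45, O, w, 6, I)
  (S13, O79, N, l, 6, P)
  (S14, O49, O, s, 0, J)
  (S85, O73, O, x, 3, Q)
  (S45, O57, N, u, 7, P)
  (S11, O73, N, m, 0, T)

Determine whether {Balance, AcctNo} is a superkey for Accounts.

Yes

All 10 rows have distinct {Balance, AcctNo} values, so {Balance, AcctNo} → (all attributes) holds and {Balance, AcctNo} is a superkey.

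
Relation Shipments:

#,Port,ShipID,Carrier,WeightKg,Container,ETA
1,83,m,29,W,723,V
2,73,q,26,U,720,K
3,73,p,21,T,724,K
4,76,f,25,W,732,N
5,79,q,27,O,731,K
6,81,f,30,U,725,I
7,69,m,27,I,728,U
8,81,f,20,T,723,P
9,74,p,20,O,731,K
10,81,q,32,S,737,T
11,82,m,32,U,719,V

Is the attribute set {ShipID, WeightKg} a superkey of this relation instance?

Yes

All 11 rows have distinct {ShipID, WeightKg} values, so {ShipID, WeightKg} → (all attributes) holds and {ShipID, WeightKg} is a superkey.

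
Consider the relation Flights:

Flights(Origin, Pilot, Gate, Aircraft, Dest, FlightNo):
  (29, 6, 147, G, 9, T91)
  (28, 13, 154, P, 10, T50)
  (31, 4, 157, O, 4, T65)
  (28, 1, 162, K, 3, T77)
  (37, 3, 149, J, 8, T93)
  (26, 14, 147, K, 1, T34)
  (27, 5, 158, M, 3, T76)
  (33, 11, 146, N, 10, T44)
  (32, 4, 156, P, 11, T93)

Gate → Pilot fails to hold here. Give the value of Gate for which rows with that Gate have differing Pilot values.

147

Gate=147: 2 rows → Pilot takes values {6, 14} — violation
Gate=154: 1 row → Pilot = 13 ✓
Gate=157: 1 row → Pilot = 4 ✓
Gate=162: 1 row → Pilot = 1 ✓
Gate=149: 1 row → Pilot = 3 ✓
Gate=158: 1 row → Pilot = 5 ✓
Gate=146: 1 row → Pilot = 11 ✓
Gate=156: 1 row → Pilot = 4 ✓
The only Gate value with inconsistent Pilot is Gate=147.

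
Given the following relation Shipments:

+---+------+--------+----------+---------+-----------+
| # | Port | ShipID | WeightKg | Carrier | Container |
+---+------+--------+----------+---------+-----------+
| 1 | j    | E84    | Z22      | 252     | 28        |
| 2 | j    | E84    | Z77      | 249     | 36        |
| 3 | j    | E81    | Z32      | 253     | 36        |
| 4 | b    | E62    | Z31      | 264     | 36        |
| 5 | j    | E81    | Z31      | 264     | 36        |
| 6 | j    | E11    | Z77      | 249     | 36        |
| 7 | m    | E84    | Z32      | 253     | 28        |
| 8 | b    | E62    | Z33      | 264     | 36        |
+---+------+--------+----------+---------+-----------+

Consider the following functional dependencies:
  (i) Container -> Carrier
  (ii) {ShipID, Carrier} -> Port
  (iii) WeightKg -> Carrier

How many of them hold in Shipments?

2

(i) Container -> Carrier: Container=28: rows 1, 7 → Carrier takes values {252, 253} — violation; Container=36: rows 2, 3, 4, 5, 6, 8 → Carrier takes values {249, 253, 264} — violation — fails.
(ii) {ShipID, Carrier} -> Port: every LHS value maps to a single RHS value — holds.
(iii) WeightKg -> Carrier: every LHS value maps to a single RHS value — holds.
2 of the 3 dependencies hold.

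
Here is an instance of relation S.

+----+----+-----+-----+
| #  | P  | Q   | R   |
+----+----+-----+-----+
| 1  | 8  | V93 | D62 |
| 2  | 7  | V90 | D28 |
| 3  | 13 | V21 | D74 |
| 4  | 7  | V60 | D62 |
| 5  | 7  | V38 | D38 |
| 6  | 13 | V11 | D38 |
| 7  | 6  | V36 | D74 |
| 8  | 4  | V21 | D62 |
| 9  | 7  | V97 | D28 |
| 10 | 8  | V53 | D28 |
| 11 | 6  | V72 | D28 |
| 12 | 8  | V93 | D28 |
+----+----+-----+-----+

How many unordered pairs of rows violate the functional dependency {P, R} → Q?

(P=7, R=D28): violating pairs (2,9) — 1 pair.
(P=8, R=D28): violating pairs (10,12) — 1 pair.

2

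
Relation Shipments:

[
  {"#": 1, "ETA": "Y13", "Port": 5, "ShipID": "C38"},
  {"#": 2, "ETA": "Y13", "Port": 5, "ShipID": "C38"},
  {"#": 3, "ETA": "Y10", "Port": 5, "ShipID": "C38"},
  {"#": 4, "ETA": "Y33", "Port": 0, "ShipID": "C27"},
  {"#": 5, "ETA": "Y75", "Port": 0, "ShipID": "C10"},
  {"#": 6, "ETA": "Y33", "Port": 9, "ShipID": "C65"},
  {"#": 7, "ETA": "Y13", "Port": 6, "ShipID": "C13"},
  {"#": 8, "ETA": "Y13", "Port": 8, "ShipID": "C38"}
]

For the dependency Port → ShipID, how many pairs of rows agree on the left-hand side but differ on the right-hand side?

1

Port=5: all 3 rows agree on ShipID — 0 pairs.
Port=0: violating pairs (4,5) — 1 pair.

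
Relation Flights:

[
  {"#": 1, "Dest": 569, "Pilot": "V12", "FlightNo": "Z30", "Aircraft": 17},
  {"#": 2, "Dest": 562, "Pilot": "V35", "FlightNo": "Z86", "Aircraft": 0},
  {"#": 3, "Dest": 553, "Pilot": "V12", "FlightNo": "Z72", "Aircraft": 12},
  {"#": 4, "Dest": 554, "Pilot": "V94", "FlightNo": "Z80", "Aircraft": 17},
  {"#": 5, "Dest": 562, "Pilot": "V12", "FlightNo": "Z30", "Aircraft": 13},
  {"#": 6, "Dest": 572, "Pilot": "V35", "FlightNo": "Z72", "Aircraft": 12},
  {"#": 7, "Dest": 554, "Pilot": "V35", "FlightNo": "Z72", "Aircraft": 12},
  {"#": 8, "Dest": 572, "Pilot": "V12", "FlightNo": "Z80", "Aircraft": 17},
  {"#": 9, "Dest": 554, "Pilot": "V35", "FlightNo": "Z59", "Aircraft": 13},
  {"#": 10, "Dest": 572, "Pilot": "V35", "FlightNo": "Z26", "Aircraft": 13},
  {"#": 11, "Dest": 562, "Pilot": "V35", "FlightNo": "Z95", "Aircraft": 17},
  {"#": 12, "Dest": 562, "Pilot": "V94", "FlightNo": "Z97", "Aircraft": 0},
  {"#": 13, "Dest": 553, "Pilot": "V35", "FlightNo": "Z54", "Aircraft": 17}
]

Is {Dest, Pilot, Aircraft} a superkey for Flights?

Yes

All 13 rows have distinct {Dest, Pilot, Aircraft} values, so {Dest, Pilot, Aircraft} → (all attributes) holds and {Dest, Pilot, Aircraft} is a superkey.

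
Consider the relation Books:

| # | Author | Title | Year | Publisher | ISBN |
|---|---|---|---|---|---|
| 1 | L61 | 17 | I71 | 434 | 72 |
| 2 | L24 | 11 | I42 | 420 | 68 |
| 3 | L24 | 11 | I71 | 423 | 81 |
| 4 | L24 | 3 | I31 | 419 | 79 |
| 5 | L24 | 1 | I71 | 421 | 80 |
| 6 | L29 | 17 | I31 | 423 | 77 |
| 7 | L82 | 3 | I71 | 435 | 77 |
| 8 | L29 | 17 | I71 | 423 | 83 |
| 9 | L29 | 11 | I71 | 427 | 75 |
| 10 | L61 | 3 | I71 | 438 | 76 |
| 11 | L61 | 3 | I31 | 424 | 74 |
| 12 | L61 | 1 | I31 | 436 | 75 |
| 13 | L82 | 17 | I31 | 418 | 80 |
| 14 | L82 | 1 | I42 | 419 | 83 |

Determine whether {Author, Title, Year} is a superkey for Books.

All 14 rows have distinct {Author, Title, Year} values, so {Author, Title, Year} → (all attributes) holds and {Author, Title, Year} is a superkey.

Yes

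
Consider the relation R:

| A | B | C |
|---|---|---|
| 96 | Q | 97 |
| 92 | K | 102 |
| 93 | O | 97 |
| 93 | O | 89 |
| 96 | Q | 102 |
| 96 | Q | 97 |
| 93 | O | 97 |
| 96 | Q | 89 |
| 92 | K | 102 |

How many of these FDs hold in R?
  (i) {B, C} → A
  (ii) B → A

(i) {B, C} → A: every LHS value maps to a single RHS value — holds.
(ii) B → A: every LHS value maps to a single RHS value — holds.
2 of the 2 dependencies hold.

2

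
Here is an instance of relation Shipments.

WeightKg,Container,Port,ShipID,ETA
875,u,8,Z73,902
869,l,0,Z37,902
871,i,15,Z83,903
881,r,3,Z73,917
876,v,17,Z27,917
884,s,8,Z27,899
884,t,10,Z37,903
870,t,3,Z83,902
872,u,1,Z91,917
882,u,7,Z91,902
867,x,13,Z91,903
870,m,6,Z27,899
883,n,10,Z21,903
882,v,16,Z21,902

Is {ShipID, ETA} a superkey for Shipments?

Two distinct rows share (ShipID=Z27, ETA=899), so {ShipID, ETA} does not determine every attribute — not a superkey.

No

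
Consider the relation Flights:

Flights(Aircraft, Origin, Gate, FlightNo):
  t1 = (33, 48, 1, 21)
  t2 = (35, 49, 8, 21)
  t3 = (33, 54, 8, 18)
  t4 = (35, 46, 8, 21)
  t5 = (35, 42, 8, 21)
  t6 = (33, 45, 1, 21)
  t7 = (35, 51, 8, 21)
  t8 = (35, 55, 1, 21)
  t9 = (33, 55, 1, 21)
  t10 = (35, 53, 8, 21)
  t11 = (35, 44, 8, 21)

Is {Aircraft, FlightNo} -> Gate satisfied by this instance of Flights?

(Aircraft=33, FlightNo=21): rows 1, 6, 9 → Gate = 1, 1, 1 ✓
(Aircraft=35, FlightNo=21): rows 2, 4, 5, 7, 8, 10, 11 → Gate takes values {8, 1} — violation
(Aircraft=33, FlightNo=18): row 3 → Gate = 8 ✓
Two rows agree on {Aircraft, FlightNo} but differ on Gate, so {Aircraft, FlightNo} -> Gate does not hold.

No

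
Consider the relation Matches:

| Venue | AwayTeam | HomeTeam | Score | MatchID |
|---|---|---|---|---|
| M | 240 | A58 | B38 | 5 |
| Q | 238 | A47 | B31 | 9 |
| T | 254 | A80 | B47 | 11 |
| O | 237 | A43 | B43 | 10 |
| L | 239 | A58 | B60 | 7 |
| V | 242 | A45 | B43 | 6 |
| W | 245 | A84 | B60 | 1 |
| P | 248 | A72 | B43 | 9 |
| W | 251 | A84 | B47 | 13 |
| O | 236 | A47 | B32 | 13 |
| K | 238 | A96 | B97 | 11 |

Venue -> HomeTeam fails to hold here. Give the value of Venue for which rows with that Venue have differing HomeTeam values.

O

Venue=M: 1 row → HomeTeam = A58 ✓
Venue=Q: 1 row → HomeTeam = A47 ✓
Venue=T: 1 row → HomeTeam = A80 ✓
Venue=O: 2 rows → HomeTeam takes values {A43, A47} — violation
Venue=L: 1 row → HomeTeam = A58 ✓
Venue=V: 1 row → HomeTeam = A45 ✓
Venue=W: 2 rows → HomeTeam = A84, A84 ✓
Venue=P: 1 row → HomeTeam = A72 ✓
Venue=K: 1 row → HomeTeam = A96 ✓
The only Venue value with inconsistent HomeTeam is Venue=O.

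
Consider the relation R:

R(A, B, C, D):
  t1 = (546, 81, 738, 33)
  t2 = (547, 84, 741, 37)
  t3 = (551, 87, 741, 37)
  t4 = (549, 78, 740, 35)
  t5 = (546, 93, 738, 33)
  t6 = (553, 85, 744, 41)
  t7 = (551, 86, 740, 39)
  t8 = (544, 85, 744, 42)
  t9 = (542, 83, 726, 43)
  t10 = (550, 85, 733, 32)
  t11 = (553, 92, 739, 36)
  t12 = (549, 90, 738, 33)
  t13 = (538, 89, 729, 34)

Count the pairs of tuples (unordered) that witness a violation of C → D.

2

C=738: all 3 rows agree on D — 0 pairs.
C=741: all 2 rows agree on D — 0 pairs.
C=740: violating pairs (4,7) — 1 pair.
C=744: violating pairs (6,8) — 1 pair.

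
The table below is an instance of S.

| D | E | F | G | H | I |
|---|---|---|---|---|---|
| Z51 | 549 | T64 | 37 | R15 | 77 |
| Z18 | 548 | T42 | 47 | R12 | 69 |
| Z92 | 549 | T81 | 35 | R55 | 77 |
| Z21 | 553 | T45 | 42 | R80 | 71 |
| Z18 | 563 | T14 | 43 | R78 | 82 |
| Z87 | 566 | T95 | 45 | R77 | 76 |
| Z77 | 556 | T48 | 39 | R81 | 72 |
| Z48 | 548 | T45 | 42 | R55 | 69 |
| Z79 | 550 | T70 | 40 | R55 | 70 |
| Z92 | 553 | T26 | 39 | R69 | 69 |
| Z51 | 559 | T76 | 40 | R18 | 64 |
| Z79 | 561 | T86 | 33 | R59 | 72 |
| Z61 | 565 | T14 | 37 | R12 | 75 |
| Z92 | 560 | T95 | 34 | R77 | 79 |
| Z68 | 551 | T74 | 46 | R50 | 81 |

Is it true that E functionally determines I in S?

No

E=549: 2 rows → I = 77, 77 ✓
E=548: 2 rows → I = 69, 69 ✓
E=553: 2 rows → I takes values {71, 69} — violation
E=563: 1 row → I = 82 ✓
E=566: 1 row → I = 76 ✓
E=556: 1 row → I = 72 ✓
E=550: 1 row → I = 70 ✓
E=559: 1 row → I = 64 ✓
E=561: 1 row → I = 72 ✓
E=565: 1 row → I = 75 ✓
E=560: 1 row → I = 79 ✓
E=551: 1 row → I = 81 ✓
Two rows agree on E but differ on I, so E → I does not hold.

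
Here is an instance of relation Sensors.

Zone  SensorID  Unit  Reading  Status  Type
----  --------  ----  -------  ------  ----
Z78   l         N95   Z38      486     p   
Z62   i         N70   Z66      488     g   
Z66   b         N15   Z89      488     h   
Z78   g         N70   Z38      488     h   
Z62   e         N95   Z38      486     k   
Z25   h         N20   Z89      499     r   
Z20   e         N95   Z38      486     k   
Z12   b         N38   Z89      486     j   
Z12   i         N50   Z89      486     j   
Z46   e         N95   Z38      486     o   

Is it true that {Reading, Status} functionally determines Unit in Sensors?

No

(Reading=Z38, Status=486): 4 rows → Unit = N95, N95, N95, N95 ✓
(Reading=Z66, Status=488): 1 row → Unit = N70 ✓
(Reading=Z89, Status=488): 1 row → Unit = N15 ✓
(Reading=Z38, Status=488): 1 row → Unit = N70 ✓
(Reading=Z89, Status=499): 1 row → Unit = N20 ✓
(Reading=Z89, Status=486): 2 rows → Unit takes values {N38, N50} — violation
Two rows agree on {Reading, Status} but differ on Unit, so {Reading, Status} → Unit does not hold.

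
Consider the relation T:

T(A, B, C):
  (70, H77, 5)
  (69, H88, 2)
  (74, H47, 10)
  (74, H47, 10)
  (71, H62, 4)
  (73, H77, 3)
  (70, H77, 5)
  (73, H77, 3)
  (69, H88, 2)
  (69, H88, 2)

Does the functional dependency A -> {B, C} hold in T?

A=70: 2 rows → {B,C} = (H77, 5), (H77, 5) ✓
A=69: 3 rows → {B,C} = (H88, 2), (H88, 2), (H88, 2) ✓
A=74: 2 rows → {B,C} = (H47, 10), (H47, 10) ✓
A=71: 1 row → {B,C} = (H62, 4) ✓
A=73: 2 rows → {B,C} = (H77, 3), (H77, 3) ✓
Every A value is associated with a single {B, C} value, so A -> {B, C} holds.

Yes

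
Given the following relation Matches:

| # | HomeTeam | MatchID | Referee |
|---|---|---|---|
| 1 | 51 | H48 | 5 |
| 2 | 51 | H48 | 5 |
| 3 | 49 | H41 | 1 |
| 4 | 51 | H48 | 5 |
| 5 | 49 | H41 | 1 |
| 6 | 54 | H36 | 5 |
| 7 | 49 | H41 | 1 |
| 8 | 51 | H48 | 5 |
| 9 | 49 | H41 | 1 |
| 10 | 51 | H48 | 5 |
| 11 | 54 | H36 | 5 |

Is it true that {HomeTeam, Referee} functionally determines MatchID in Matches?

Yes

(HomeTeam=51, Referee=5): rows 1, 2, 4, 8, 10 → MatchID = H48, H48, H48, H48, H48 ✓
(HomeTeam=49, Referee=1): rows 3, 5, 7, 9 → MatchID = H41, H41, H41, H41 ✓
(HomeTeam=54, Referee=5): rows 6, 11 → MatchID = H36, H36 ✓
Every {HomeTeam, Referee} value is associated with a single MatchID value, so {HomeTeam, Referee} → MatchID holds.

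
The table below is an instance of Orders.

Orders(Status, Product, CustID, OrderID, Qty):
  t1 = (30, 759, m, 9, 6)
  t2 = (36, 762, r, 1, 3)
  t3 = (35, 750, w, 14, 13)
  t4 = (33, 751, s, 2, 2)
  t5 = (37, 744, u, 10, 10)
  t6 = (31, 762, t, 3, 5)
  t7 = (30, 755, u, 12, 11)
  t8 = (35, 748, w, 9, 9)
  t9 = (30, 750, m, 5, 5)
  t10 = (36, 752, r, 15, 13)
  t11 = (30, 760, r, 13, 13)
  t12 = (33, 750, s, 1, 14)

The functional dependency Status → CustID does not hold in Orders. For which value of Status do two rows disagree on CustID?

30

Status=30: rows 1, 7, 9, 11 → CustID takes values {m, u, r} — violation
Status=36: rows 2, 10 → CustID = r, r ✓
Status=35: rows 3, 8 → CustID = w, w ✓
Status=33: rows 4, 12 → CustID = s, s ✓
Status=37: row 5 → CustID = u ✓
Status=31: row 6 → CustID = t ✓
The only Status value with inconsistent CustID is Status=30.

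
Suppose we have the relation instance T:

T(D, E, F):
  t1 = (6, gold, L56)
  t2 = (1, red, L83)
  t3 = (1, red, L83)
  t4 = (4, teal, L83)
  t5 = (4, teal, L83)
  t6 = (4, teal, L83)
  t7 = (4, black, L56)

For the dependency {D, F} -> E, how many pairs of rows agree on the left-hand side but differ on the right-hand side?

0

(D=1, F=L83): all 2 rows agree on E — 0 pairs.
(D=4, F=L83): all 3 rows agree on E — 0 pairs.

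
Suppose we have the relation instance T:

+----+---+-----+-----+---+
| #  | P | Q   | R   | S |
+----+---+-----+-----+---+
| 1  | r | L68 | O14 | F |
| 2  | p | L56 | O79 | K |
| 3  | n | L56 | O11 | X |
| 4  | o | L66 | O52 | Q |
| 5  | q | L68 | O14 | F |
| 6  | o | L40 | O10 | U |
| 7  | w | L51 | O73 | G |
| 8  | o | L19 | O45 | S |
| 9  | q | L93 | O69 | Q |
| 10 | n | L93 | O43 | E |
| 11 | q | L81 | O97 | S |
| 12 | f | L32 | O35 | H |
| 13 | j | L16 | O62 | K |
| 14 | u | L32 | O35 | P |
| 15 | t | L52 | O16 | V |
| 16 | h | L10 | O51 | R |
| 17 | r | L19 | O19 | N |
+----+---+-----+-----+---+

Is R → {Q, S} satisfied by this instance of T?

No

R=O14: rows 1, 5 → {Q,S} = (L68, F), (L68, F) ✓
R=O79: row 2 → {Q,S} = (L56, K) ✓
R=O11: row 3 → {Q,S} = (L56, X) ✓
R=O52: row 4 → {Q,S} = (L66, Q) ✓
R=O10: row 6 → {Q,S} = (L40, U) ✓
R=O73: row 7 → {Q,S} = (L51, G) ✓
R=O45: row 8 → {Q,S} = (L19, S) ✓
R=O69: row 9 → {Q,S} = (L93, Q) ✓
R=O43: row 10 → {Q,S} = (L93, E) ✓
R=O97: row 11 → {Q,S} = (L81, S) ✓
R=O35: rows 12, 14 → {Q,S} takes values {(L32, H), (L32, P)} — violation
R=O62: row 13 → {Q,S} = (L16, K) ✓
R=O16: row 15 → {Q,S} = (L52, V) ✓
R=O51: row 16 → {Q,S} = (L10, R) ✓
R=O19: row 17 → {Q,S} = (L19, N) ✓
Two rows agree on R but differ on {Q, S}, so R → {Q, S} does not hold.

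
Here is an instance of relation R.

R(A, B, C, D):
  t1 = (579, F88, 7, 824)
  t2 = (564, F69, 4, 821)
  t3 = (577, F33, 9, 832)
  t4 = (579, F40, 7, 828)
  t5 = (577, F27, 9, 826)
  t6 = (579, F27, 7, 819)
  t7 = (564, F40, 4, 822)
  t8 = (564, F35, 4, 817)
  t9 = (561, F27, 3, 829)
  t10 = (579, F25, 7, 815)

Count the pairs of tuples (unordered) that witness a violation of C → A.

C=7: all 4 rows agree on A — 0 pairs.
C=4: all 3 rows agree on A — 0 pairs.
C=9: all 2 rows agree on A — 0 pairs.

0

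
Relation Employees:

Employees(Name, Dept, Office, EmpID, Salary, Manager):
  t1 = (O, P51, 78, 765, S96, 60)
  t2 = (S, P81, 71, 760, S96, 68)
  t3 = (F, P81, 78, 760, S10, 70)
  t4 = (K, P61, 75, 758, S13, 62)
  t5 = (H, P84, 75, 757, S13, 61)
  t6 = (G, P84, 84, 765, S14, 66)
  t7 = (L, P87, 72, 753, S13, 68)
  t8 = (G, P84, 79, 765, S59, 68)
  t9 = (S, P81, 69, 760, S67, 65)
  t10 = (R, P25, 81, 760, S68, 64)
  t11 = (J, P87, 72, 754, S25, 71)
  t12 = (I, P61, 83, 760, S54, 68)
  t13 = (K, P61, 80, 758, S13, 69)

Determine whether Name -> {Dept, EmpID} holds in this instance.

Name=O: row 1 → {Dept,EmpID} = (P51, 765) ✓
Name=S: rows 2, 9 → {Dept,EmpID} = (P81, 760), (P81, 760) ✓
Name=F: row 3 → {Dept,EmpID} = (P81, 760) ✓
Name=K: rows 4, 13 → {Dept,EmpID} = (P61, 758), (P61, 758) ✓
Name=H: row 5 → {Dept,EmpID} = (P84, 757) ✓
Name=G: rows 6, 8 → {Dept,EmpID} = (P84, 765), (P84, 765) ✓
Name=L: row 7 → {Dept,EmpID} = (P87, 753) ✓
Name=R: row 10 → {Dept,EmpID} = (P25, 760) ✓
Name=J: row 11 → {Dept,EmpID} = (P87, 754) ✓
Name=I: row 12 → {Dept,EmpID} = (P61, 760) ✓
Every Name value is associated with a single {Dept, EmpID} value, so Name -> {Dept, EmpID} holds.

Yes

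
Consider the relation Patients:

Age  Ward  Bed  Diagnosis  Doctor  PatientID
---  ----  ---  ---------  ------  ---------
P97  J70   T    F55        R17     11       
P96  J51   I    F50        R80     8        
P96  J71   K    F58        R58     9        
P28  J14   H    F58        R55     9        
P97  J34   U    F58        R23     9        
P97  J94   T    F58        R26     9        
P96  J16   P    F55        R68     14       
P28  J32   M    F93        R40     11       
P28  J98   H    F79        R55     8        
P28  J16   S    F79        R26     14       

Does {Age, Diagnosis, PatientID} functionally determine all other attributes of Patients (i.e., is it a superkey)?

Two distinct rows share (Age=P97, Diagnosis=F58, PatientID=9), so {Age, Diagnosis, PatientID} does not determine every attribute — not a superkey.

No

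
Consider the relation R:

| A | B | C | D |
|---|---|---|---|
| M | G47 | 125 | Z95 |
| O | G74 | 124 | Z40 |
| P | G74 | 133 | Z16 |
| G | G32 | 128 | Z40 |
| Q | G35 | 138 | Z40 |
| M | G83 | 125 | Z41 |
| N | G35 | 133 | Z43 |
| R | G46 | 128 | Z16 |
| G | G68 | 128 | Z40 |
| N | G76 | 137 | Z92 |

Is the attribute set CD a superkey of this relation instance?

Two distinct rows share (C=128, D=Z40), so CD does not determine every attribute — not a superkey.

No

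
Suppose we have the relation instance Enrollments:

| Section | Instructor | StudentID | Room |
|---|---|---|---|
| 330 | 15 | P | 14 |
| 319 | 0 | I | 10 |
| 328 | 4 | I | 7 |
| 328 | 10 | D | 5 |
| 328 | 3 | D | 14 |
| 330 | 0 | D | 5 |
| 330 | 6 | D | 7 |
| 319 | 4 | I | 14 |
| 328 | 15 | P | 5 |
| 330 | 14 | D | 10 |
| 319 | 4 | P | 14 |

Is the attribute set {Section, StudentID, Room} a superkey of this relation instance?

Yes

All 11 rows have distinct {Section, StudentID, Room} values, so {Section, StudentID, Room} → (all attributes) holds and {Section, StudentID, Room} is a superkey.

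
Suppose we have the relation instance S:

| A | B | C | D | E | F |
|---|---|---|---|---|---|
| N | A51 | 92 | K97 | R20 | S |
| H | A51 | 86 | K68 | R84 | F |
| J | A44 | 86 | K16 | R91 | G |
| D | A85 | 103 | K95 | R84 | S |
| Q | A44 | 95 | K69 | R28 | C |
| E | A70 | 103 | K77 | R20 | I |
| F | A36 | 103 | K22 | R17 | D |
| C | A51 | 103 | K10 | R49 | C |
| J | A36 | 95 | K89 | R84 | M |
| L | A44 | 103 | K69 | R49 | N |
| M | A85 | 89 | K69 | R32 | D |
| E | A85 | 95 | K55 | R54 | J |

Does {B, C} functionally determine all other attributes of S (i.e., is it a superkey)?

Yes

All 12 rows have distinct {B, C} values, so {B, C} → (all attributes) holds and {B, C} is a superkey.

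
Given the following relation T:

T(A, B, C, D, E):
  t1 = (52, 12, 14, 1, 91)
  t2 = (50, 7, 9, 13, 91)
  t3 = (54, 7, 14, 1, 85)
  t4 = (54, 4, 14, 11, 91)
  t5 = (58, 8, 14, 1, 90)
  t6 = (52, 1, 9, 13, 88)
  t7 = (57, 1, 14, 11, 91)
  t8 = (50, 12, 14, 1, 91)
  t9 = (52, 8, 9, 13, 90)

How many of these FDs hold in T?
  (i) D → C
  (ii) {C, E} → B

(i) D → C: every LHS value maps to a single RHS value — holds.
(ii) {C, E} → B: (C=14, E=91): rows 1, 4, 7, 8 → B takes values {12, 4, 1} — violation — fails.
1 of the 2 dependencies holds.

1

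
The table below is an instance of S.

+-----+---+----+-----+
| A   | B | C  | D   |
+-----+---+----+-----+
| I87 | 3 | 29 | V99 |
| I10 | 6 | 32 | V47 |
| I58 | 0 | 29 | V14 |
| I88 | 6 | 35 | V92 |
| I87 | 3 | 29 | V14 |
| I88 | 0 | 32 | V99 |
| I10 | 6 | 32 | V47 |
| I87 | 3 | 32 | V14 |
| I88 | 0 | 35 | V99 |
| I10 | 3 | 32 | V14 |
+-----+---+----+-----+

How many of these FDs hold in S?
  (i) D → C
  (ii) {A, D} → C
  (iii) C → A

(i) D → C: D=V99: 3 rows → C takes values {29, 32, 35} — violation; D=V14: 4 rows → C takes values {29, 32} — violation — fails.
(ii) {A, D} → C: (A=I87, D=V14): 2 rows → C takes values {29, 32} — violation; (A=I88, D=V99): 2 rows → C takes values {32, 35} — violation — fails.
(iii) C → A: C=29: 3 rows → A takes values {I87, I58} — violation; C=32: 5 rows → A takes values {I10, I88, I87} — violation — fails.
None of the 3 dependencies hold.

0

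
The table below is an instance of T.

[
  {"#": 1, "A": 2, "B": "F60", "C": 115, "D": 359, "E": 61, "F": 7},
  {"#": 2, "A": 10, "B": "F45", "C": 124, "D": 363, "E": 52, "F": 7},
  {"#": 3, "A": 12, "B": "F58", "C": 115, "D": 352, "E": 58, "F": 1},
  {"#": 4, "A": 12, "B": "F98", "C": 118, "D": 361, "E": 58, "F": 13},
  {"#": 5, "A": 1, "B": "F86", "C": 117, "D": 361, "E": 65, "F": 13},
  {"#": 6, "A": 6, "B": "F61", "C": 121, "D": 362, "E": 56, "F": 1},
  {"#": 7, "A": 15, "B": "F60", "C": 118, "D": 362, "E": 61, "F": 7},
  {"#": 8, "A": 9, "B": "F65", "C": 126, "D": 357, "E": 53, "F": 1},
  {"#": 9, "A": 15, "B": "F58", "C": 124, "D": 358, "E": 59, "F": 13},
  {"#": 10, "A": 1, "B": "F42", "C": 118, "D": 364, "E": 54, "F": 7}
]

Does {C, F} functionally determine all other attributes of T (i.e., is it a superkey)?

No

Rows 7 and 10 have the same {C, F} value (C=118, F=7) but are distinct tuples, so {C, F} does not determine every attribute — not a superkey.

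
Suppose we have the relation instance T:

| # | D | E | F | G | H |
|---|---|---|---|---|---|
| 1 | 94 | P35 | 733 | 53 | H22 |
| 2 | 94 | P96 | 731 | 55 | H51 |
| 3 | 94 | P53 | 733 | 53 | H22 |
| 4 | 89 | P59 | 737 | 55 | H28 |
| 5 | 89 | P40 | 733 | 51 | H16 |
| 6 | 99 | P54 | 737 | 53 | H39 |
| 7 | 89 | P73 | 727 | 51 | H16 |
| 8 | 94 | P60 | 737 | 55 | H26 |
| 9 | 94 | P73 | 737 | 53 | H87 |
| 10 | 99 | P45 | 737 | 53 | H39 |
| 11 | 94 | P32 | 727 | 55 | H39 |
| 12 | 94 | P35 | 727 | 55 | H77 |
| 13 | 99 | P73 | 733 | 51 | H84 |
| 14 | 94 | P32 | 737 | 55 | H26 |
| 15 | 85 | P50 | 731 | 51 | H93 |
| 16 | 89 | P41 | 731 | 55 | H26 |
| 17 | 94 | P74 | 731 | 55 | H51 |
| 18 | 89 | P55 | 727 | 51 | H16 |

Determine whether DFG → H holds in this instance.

No

(D=94, F=733, G=53): rows 1, 3 → H = H22, H22 ✓
(D=94, F=731, G=55): rows 2, 17 → H = H51, H51 ✓
(D=89, F=737, G=55): row 4 → H = H28 ✓
(D=89, F=733, G=51): row 5 → H = H16 ✓
(D=99, F=737, G=53): rows 6, 10 → H = H39, H39 ✓
(D=89, F=727, G=51): rows 7, 18 → H = H16, H16 ✓
(D=94, F=737, G=55): rows 8, 14 → H = H26, H26 ✓
(D=94, F=737, G=53): row 9 → H = H87 ✓
(D=94, F=727, G=55): rows 11, 12 → H takes values {H39, H77} — violation
(D=99, F=733, G=51): row 13 → H = H84 ✓
(D=85, F=731, G=51): row 15 → H = H93 ✓
(D=89, F=731, G=55): row 16 → H = H26 ✓
Two rows agree on DFG but differ on H, so DFG → H does not hold.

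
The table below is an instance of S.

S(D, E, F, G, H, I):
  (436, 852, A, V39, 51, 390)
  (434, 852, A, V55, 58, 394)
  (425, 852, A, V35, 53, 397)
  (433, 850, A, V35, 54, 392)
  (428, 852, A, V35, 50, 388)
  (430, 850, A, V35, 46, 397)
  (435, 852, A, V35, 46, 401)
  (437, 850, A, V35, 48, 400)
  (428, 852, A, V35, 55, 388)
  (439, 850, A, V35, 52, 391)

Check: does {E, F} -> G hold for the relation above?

(E=852, F=A): 6 rows → G takes values {V39, V55, V35} — violation
(E=850, F=A): 4 rows → G = V35, V35, V35, V35 ✓
Two rows agree on {E, F} but differ on G, so {E, F} -> G does not hold.

No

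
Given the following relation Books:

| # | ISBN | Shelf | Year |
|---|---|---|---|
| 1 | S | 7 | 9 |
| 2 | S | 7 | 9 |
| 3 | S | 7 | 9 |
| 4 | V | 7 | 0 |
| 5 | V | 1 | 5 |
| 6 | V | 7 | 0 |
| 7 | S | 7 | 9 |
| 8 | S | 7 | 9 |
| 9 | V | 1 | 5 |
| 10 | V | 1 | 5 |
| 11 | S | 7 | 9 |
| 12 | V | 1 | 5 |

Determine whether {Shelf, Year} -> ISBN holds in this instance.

Yes

(Shelf=7, Year=9): rows 1, 2, 3, 7, 8, 11 → ISBN = S, S, S, S, S, S ✓
(Shelf=7, Year=0): rows 4, 6 → ISBN = V, V ✓
(Shelf=1, Year=5): rows 5, 9, 10, 12 → ISBN = V, V, V, V ✓
Every {Shelf, Year} value is associated with a single ISBN value, so {Shelf, Year} -> ISBN holds.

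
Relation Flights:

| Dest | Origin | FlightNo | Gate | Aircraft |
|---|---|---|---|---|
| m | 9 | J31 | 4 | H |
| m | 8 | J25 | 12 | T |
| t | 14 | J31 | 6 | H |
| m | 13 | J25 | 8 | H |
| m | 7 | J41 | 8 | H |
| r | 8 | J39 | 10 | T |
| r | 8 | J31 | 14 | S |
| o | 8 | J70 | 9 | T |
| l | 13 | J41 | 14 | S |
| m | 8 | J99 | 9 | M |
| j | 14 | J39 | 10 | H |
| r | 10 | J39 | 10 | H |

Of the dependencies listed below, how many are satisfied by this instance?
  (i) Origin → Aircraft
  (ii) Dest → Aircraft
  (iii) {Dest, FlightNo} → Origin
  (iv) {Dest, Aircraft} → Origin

0

(i) Origin → Aircraft: Origin=8: 5 rows → Aircraft takes values {T, S, M} — violation; Origin=13: 2 rows → Aircraft takes values {H, S} — violation — fails.
(ii) Dest → Aircraft: Dest=m: 5 rows → Aircraft takes values {H, T, M} — violation; Dest=r: 3 rows → Aircraft takes values {T, S, H} — violation — fails.
(iii) {Dest, FlightNo} → Origin: (Dest=m, FlightNo=J25): 2 rows → Origin takes values {8, 13} — violation; (Dest=r, FlightNo=J39): 2 rows → Origin takes values {8, 10} — violation — fails.
(iv) {Dest, Aircraft} → Origin: (Dest=m, Aircraft=H): 3 rows → Origin takes values {9, 13, 7} — violation — fails.
None of the 4 dependencies hold.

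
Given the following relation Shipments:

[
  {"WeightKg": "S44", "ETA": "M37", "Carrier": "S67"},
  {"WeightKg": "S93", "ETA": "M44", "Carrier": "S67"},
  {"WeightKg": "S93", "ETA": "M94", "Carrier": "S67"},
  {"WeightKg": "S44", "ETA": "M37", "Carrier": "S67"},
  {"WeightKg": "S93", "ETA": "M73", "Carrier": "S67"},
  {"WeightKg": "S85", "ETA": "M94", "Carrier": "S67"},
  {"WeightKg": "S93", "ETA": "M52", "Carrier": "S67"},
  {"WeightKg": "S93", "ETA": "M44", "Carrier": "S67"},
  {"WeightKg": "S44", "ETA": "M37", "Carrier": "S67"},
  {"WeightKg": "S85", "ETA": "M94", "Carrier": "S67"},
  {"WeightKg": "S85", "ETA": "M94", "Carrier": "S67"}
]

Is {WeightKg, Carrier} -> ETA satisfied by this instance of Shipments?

No

(WeightKg=S44, Carrier=S67): 3 rows → ETA = M37, M37, M37 ✓
(WeightKg=S93, Carrier=S67): 5 rows → ETA takes values {M44, M94, M73, M52} — violation
(WeightKg=S85, Carrier=S67): 3 rows → ETA = M94, M94, M94 ✓
Two rows agree on {WeightKg, Carrier} but differ on ETA, so {WeightKg, Carrier} -> ETA does not hold.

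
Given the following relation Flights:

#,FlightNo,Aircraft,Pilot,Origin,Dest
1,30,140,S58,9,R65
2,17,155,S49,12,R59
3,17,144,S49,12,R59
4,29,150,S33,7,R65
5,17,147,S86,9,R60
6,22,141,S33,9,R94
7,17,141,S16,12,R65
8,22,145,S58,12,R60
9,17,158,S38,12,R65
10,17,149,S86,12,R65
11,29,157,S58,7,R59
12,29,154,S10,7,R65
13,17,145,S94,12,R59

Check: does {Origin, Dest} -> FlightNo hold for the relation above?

(Origin=9, Dest=R65): row 1 → FlightNo = 30 ✓
(Origin=12, Dest=R59): rows 2, 3, 13 → FlightNo = 17, 17, 17 ✓
(Origin=7, Dest=R65): rows 4, 12 → FlightNo = 29, 29 ✓
(Origin=9, Dest=R60): row 5 → FlightNo = 17 ✓
(Origin=9, Dest=R94): row 6 → FlightNo = 22 ✓
(Origin=12, Dest=R65): rows 7, 9, 10 → FlightNo = 17, 17, 17 ✓
(Origin=12, Dest=R60): row 8 → FlightNo = 22 ✓
(Origin=7, Dest=R59): row 11 → FlightNo = 29 ✓
Every {Origin, Dest} value is associated with a single FlightNo value, so {Origin, Dest} -> FlightNo holds.

Yes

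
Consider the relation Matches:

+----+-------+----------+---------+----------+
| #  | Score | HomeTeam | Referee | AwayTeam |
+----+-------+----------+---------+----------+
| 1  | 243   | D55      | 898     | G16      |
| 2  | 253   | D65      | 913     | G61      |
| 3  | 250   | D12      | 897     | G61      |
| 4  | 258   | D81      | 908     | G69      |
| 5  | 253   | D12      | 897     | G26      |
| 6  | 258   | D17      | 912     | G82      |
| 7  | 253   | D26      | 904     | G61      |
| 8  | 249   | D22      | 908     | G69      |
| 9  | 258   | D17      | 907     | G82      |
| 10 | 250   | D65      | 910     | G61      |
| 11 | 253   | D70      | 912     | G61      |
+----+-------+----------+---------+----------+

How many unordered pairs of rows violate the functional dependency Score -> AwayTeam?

Score=253: violating pairs (2,5), (5,7), (5,11) — 3 pairs.
Score=250: all 2 rows agree on AwayTeam — 0 pairs.
Score=258: violating pairs (4,6), (4,9) — 2 pairs.

5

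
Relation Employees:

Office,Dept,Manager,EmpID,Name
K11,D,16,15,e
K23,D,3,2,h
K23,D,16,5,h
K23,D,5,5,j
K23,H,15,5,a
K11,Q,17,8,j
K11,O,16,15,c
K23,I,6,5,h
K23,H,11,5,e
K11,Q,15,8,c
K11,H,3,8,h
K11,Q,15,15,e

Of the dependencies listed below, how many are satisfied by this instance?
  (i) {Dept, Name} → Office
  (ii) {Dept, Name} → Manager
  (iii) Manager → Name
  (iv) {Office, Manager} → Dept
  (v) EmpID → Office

(i) {Dept, Name} → Office: every LHS value maps to a single RHS value — holds.
(ii) {Dept, Name} → Manager: (Dept=D, Name=h): 2 rows → Manager takes values {3, 16} — violation — fails.
(iii) Manager → Name: Manager=16: 3 rows → Name takes values {e, h, c} — violation; Manager=15: 3 rows → Name takes values {a, c, e} — violation — fails.
(iv) {Office, Manager} → Dept: (Office=K11, Manager=16): 2 rows → Dept takes values {D, O} — violation — fails.
(v) EmpID → Office: every LHS value maps to a single RHS value — holds.
2 of the 5 dependencies hold.

2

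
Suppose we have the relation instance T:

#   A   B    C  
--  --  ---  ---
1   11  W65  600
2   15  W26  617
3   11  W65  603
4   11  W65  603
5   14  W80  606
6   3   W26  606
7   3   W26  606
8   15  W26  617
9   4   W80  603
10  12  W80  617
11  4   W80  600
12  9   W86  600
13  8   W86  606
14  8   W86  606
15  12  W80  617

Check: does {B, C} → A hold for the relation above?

(B=W65, C=600): row 1 → A = 11 ✓
(B=W26, C=617): rows 2, 8 → A = 15, 15 ✓
(B=W65, C=603): rows 3, 4 → A = 11, 11 ✓
(B=W80, C=606): row 5 → A = 14 ✓
(B=W26, C=606): rows 6, 7 → A = 3, 3 ✓
(B=W80, C=603): row 9 → A = 4 ✓
(B=W80, C=617): rows 10, 15 → A = 12, 12 ✓
(B=W80, C=600): row 11 → A = 4 ✓
(B=W86, C=600): row 12 → A = 9 ✓
(B=W86, C=606): rows 13, 14 → A = 8, 8 ✓
Every {B, C} value is associated with a single A value, so {B, C} → A holds.

Yes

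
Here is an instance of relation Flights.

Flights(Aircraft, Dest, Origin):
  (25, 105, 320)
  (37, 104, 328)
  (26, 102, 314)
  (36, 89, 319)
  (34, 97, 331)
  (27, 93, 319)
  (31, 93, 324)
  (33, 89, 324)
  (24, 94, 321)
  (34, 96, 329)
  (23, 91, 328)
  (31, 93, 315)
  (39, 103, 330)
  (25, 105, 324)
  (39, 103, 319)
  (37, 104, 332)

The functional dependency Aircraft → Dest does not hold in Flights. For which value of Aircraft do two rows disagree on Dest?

34

Aircraft=25: 2 rows → Dest = 105, 105 ✓
Aircraft=37: 2 rows → Dest = 104, 104 ✓
Aircraft=26: 1 row → Dest = 102 ✓
Aircraft=36: 1 row → Dest = 89 ✓
Aircraft=34: 2 rows → Dest takes values {97, 96} — violation
Aircraft=27: 1 row → Dest = 93 ✓
Aircraft=31: 2 rows → Dest = 93, 93 ✓
Aircraft=33: 1 row → Dest = 89 ✓
Aircraft=24: 1 row → Dest = 94 ✓
Aircraft=23: 1 row → Dest = 91 ✓
Aircraft=39: 2 rows → Dest = 103, 103 ✓
The only Aircraft value with inconsistent Dest is Aircraft=34.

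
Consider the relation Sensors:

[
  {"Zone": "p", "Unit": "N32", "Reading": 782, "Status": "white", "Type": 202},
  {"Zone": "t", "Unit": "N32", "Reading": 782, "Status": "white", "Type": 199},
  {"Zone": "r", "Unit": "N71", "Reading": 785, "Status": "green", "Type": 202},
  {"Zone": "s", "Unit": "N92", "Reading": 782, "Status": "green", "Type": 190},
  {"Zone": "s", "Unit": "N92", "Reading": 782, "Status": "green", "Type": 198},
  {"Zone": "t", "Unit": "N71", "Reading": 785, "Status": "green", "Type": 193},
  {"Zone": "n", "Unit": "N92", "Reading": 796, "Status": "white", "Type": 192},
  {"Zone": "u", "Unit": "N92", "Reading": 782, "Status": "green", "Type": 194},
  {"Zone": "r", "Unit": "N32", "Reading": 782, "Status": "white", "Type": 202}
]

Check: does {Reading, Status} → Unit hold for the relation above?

(Reading=782, Status=white): 3 rows → Unit = N32, N32, N32 ✓
(Reading=785, Status=green): 2 rows → Unit = N71, N71 ✓
(Reading=782, Status=green): 3 rows → Unit = N92, N92, N92 ✓
(Reading=796, Status=white): 1 row → Unit = N92 ✓
Every {Reading, Status} value is associated with a single Unit value, so {Reading, Status} → Unit holds.

Yes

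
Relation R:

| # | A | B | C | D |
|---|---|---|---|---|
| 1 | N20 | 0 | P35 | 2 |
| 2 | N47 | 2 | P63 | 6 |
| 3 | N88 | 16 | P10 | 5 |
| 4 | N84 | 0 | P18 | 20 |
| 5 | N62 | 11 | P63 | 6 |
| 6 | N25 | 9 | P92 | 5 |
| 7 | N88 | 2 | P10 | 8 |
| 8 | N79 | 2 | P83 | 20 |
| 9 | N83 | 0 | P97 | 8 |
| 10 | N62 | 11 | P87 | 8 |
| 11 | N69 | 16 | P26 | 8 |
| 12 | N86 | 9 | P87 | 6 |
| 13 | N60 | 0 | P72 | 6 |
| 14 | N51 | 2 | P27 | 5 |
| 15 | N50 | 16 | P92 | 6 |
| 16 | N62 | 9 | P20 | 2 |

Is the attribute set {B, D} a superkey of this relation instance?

All 16 rows have distinct {B, D} values, so {B, D} → (all attributes) holds and {B, D} is a superkey.

Yes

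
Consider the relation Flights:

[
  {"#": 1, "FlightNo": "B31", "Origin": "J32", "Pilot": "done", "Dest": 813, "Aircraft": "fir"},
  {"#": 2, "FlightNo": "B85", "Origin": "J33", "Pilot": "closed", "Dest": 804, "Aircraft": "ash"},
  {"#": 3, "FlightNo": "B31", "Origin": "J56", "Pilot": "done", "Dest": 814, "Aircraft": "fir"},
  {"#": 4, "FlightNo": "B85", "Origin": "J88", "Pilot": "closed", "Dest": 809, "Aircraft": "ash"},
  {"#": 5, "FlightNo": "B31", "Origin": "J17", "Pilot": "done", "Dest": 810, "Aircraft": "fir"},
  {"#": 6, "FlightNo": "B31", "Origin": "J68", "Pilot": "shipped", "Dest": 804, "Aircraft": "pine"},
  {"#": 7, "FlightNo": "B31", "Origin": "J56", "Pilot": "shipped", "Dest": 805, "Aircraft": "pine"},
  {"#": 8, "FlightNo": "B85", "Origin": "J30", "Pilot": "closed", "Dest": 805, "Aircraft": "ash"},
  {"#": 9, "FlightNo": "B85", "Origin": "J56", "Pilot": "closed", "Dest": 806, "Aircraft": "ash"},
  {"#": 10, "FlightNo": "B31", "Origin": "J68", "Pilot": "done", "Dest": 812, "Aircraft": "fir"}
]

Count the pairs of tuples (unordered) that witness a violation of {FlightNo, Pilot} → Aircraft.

0

(FlightNo=B31, Pilot=done): all 4 rows agree on Aircraft — 0 pairs.
(FlightNo=B85, Pilot=closed): all 4 rows agree on Aircraft — 0 pairs.
(FlightNo=B31, Pilot=shipped): all 2 rows agree on Aircraft — 0 pairs.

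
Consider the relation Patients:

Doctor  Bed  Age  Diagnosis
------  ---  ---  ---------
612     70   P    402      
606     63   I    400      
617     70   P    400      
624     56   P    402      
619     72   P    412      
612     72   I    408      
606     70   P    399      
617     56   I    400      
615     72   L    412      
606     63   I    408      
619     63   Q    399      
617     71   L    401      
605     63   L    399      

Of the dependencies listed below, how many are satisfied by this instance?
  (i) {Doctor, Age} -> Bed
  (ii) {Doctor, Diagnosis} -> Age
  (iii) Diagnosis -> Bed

1

(i) {Doctor, Age} -> Bed: every LHS value maps to a single RHS value — holds.
(ii) {Doctor, Diagnosis} -> Age: (Doctor=617, Diagnosis=400): 2 rows → Age takes values {P, I} — violation — fails.
(iii) Diagnosis -> Bed: Diagnosis=402: 2 rows → Bed takes values {70, 56} — violation; Diagnosis=400: 3 rows → Bed takes values {63, 70, 56} — violation; Diagnosis=408: 2 rows → Bed takes values {72, 63} — violation; Diagnosis=399: 3 rows → Bed takes values {70, 63} — violation — fails.
1 of the 3 dependencies holds.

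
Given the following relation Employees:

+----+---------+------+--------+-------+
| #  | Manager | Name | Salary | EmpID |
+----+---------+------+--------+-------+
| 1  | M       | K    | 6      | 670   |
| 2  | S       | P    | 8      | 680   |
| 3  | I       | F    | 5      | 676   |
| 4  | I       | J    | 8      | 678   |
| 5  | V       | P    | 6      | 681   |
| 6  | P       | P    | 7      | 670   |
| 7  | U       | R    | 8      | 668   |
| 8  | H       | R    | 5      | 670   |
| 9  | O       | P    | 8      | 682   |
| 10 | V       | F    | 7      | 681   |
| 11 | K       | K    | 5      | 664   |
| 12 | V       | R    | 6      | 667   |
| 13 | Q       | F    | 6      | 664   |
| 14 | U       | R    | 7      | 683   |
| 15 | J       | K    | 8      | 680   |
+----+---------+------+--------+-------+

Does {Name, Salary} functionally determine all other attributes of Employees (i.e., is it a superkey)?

No

Rows 2 and 9 have the same {Name, Salary} value (Name=P, Salary=8) but are distinct tuples, so {Name, Salary} does not determine every attribute — not a superkey.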